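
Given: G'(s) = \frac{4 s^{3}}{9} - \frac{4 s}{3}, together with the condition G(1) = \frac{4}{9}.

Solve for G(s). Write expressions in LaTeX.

G'(s) matches the chain-rule pattern g'(h)*h' with inner function h(s) = \frac{s^{2}}{3} - 1; substituting u = h(s) collapses the integral.
A general antiderivative is \left(\frac{s^{2}}{3} - 1\right)^{2} + C.
The condition gives C = \frac{4}{9} - (\frac{4}{9}) = 0.
So G(s) = \frac{s^{4}}{9} - \frac{2 s^{2}}{3} + 1.
Check: d/ds[\frac{s^{4}}{9} - \frac{2 s^{2}}{3} + 1] = \frac{4 s^{3}}{9} - \frac{4 s}{3} = G'(s).

G(s) = \frac{s^{4}}{9} - \frac{2 s^{2}}{3} + 1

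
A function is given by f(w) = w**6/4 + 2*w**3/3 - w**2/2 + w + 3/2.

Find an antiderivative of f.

An antiderivative is F(w) = w*(3*w**6 + 14*w**3 - 14*w**2 + 42*w + 126)/84.

Integrate term by term and add the pieces.
Check: d/dw[w*(3*w**6 + 14*w**3 - 14*w**2 + 42*w + 126)/84] = w**6/4 + 2*w**3/3 - w**2/2 + w + 3/2 = f(w).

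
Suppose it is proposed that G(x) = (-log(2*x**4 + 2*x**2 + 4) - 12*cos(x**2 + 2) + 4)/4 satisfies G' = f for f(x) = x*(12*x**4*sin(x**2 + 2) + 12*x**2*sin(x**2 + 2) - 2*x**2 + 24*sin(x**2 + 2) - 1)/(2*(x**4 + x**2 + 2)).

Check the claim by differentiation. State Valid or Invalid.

d/dx[G] = (12*x**5*sin(x**2 + 2) + 12*x**3*sin(x**2 + 2) - 2*x**3 + 24*x*sin(x**2 + 2) - x)/(2*x**4 + 2*x**2 + 4)
This equals f(x) exactly, so the claim holds.

Valid: G'(x) = f(x).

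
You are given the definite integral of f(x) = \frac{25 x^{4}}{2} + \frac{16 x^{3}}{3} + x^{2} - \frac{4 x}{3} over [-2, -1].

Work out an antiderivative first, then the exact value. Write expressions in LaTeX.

Antiderivative: F(x) = \frac{5 x^{5}}{2} + \frac{4 x^{4}}{3} + \frac{x^{3}}{3} - \frac{2 x^{2}}{3}; value = \frac{371}{6}

The integrand splits into summands that can be handled one at a time.
F(x) = \frac{5 x^{5}}{2} + \frac{4 x^{4}}{3} + \frac{x^{3}}{3} - \frac{2 x^{2}}{3} is an antiderivative of f.
Check: d/dx[\frac{5 x^{5}}{2} + \frac{4 x^{4}}{3} + \frac{x^{3}}{3} - \frac{2 x^{2}}{3}] = \frac{25 x^{4}}{2} + \frac{16 x^{3}}{3} + x^{2} - \frac{4 x}{3} = f(x).
F(-1) = - \frac{13}{6}; F(-2) = -64.
Integral = F(-1) - F(-2) = \frac{371}{6}.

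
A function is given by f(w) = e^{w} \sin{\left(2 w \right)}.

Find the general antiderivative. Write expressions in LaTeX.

A candidate is checked by its d/dw: the result must match f(w).
Check: d/dw[- \frac{\left(- \sin{\left(2 w \right)} + 2 \cos{\left(2 w \right)}\right) e^{w}}{5}] = e^{w} \sin{\left(2 w \right)} = f(w).

F(w) = - \frac{\left(- \sin{\left(2 w \right)} + 2 \cos{\left(2 w \right)}\right) e^{w}}{5} + C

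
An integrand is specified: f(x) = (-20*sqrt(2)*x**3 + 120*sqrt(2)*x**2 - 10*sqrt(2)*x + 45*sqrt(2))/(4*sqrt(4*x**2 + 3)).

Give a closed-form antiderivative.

An antiderivative is F(x) = sqrt(2)*(-5*x**2*sqrt(4*x**2 + 3) + 45*x*sqrt(4*x**2 + 3))/12.

Recognize the product-rule pattern: f = u'v + uv' with u = -5*sqrt(2*x**2 + 3/2)/2, v = x**2/3 - 3*x, so integration by parts undoes it.
Check: d/dx[sqrt(2)*(-5*x**2*sqrt(4*x**2 + 3) + 45*x*sqrt(4*x**2 + 3))/12] = (-20*sqrt(2)*x**3 + 120*sqrt(2)*x**2 - 10*sqrt(2)*x + 45*sqrt(2))/(4*sqrt(4*x**2 + 3)) = f(x).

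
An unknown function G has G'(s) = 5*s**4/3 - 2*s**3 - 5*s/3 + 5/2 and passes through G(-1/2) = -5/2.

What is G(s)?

Integrate term by term and add the pieces.
A general antiderivative is s**5/3 - s**4/2 - 5*s**2/6 + 5*s/2 + C.
The condition gives C = -5/2 - (-3/2) = -1.
So G(s) = s**5/3 - s**4/2 - 5*s**2/6 + 5*s/2 - 1.
Check: d/ds[s**5/3 - s**4/2 - 5*s**2/6 + 5*s/2 - 1] = 5*s**4/3 - 2*s**3 - 5*s/3 + 5/2 = G'(s).

G(s) = s**5/3 - s**4/2 - 5*s**2/6 + 5*s/2 - 1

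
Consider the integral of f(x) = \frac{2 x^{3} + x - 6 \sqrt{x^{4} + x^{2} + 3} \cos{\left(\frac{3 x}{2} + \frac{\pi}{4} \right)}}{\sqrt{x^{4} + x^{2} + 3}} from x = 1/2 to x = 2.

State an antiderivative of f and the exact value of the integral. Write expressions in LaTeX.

Antiderivative: F(x) = \sqrt{x^{4} + x^{2} + 3} - 4 \sin{\left(\frac{3 x}{2} + \frac{\pi}{4} \right)}; value = - \frac{\sqrt{53}}{4} - 4 \sin{\left(\frac{\pi}{4} + 3 \right)} + 4 \sin{\left(\frac{3}{4} + \frac{\pi}{4} \right)} + \sqrt{23}

Since d/dx undoes antidifferentiation here, F'(x) = f(x) is required of F(x).
F(x) = \sqrt{x^{4} + x^{2} + 3} - 4 \sin{\left(\frac{3 x}{2} + \frac{\pi}{4} \right)} is an antiderivative of f.
Check: d/dx[\sqrt{x^{4} + x^{2} + 3} - 4 \sin{\left(\frac{3 x}{2} + \frac{\pi}{4} \right)}] = \frac{2 x^{3} + x - 6 \sqrt{x^{4} + x^{2} + 3} \cos{\left(\frac{3 x}{2} + \frac{\pi}{4} \right)}}{\sqrt{x^{4} + x^{2} + 3}} = f(x).
F(2) = - 4 \sin{\left(\frac{\pi}{4} + 3 \right)} + \sqrt{23}; F(1/2) = - 4 \sin{\left(\frac{3}{4} + \frac{\pi}{4} \right)} + \frac{\sqrt{53}}{4}.
Integral = F(2) - F(1/2) = - \frac{\sqrt{53}}{4} - 4 \sin{\left(\frac{\pi}{4} + 3 \right)} + 4 \sin{\left(\frac{3}{4} + \frac{\pi}{4} \right)} + \sqrt{23}.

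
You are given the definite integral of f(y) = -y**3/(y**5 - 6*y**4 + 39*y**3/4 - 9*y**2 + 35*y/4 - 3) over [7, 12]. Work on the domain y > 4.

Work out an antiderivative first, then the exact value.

The denominator factors as (y - 4)*(2*y - 3)*(2*y - 1)*(y**2 + 1); partial fractions split f into directly integrable pieces: 4*(12*y + 31)/(1105*(y**2 + 1)) - 2/(35*(2*y - 1)) + 54/(65*(2*y - 3)) - 256/(595*(y - 4)).
F(y) = (-3328*log(y - 4) + 3213*log(y - 3/2) - 221*log(y - 1/2) + 168*log(y**2 + 1) + 868*atan(y))/7735 is an antiderivative of f.
Check: d/dy[(-3328*log(y - 4) + 3213*log(y - 3/2) - 221*log(y - 1/2) + 168*log(y**2 + 1) + 868*atan(y))/7735] = -4*y**3/(4*y**5 - 24*y**4 + 39*y**3 - 36*y**2 + 35*y - 12), which equals f(y).
F(12) = -256*log(8)/595 - log(23/2)/35 + 24*log(145)/1105 + 124*atan(12)/1105 + 27*log(21/2)/65; F(7) = -256*log(3)/595 - log(13/2)/35 + 24*log(50)/1105 + 124*atan(7)/1105 + 27*log(11/2)/65.
Integral = F(12) - F(7) = -256*log(8)/595 - 27*log(11/2)/65 - 124*atan(7)/1105 - 24*log(50)/1105 - log(23/2)/35 + log(13/2)/35 + 24*log(145)/1105 + 124*atan(12)/1105 + 256*log(3)/595 + 27*log(21/2)/65.

Antiderivative: F(y) = (-3328*log(y - 4) + 3213*log(y - 3/2) - 221*log(y - 1/2) + 168*log(y**2 + 1) + 868*atan(y))/7735; value = -256*log(8)/595 - 27*log(11/2)/65 - 124*atan(7)/1105 - 24*log(50)/1105 - log(23/2)/35 + log(13/2)/35 + 24*log(145)/1105 + 124*atan(12)/1105 + 256*log(3)/595 + 27*log(21/2)/65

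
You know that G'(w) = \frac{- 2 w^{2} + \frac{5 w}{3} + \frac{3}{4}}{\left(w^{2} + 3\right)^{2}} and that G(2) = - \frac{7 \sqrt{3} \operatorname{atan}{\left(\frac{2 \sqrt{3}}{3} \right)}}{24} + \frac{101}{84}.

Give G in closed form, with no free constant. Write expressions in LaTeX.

A candidate passes only if d/dw[G] lands on the given G'(w) exactly.
A general antiderivative is - \frac{20 - 27 w}{24 w^{2} + 72} - \frac{7 \sqrt{3} \operatorname{atan}{\left(\frac{\sqrt{3} w}{3} \right)}}{24} + C.
The condition gives C = - \frac{7 \sqrt{3} \operatorname{atan}{\left(\frac{2 \sqrt{3}}{3} \right)}}{24} + \frac{101}{84} - (- \frac{7 \sqrt{3} \operatorname{atan}{\left(\frac{2 \sqrt{3}}{3} \right)}}{24} + \frac{17}{84}) = 1.
So G(w) = - \frac{20 - 27 w}{24 w^{2} + 72} - \frac{7 \sqrt{3} \operatorname{atan}{\left(\frac{\sqrt{3} w}{3} \right)}}{24} + 1.
Check: d/dw[- \frac{20 - 27 w}{24 w^{2} + 72} - \frac{7 \sqrt{3} \operatorname{atan}{\left(\frac{\sqrt{3} w}{3} \right)}}{24} + 1] = \frac{- 24 w^{2} + 20 w + 9}{12 w^{4} + 72 w^{2} + 108}, which equals G'(w).

G(w) = - \frac{20 - 27 w}{24 w^{2} + 72} - \frac{7 \sqrt{3} \operatorname{atan}{\left(\frac{\sqrt{3} w}{3} \right)}}{24} + 1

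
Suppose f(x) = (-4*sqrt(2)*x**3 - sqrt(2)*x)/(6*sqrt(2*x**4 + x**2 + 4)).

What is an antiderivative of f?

An antiderivative is F(x) = -sqrt(2)*sqrt(2*x**4 + x**2 + 4)/6.

The substitution u = x**4 + x**2/2 + 2 works: f is exactly (dF/du)*(du/dx) for that inner function.
Check: d/dx[-sqrt(2)*sqrt(2*x**4 + x**2 + 4)/6] = (-4*sqrt(2)*x**3 - sqrt(2)*x)/(6*sqrt(2*x**4 + x**2 + 4)) = f(x).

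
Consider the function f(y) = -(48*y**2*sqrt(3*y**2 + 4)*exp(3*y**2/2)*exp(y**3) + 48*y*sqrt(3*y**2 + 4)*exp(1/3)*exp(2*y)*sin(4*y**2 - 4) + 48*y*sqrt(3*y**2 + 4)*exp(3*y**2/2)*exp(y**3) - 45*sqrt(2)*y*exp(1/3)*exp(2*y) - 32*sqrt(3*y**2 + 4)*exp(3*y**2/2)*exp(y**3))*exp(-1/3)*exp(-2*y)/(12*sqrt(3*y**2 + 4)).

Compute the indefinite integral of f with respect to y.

F(y) = 5*sqrt(3*y**2/2 + 2)/2 + cos(4*y**2 - 4)/2 - 4*exp(-1/3)*exp(-2*y)*exp(3*y**2/2)*exp(y**3)/3 + C

A candidate is checked by its d/dy: the result must match f(y).
Check: d/dy[5*sqrt(3*y**2/2 + 2)/2 + cos(4*y**2 - 4)/2 - 4*exp(-1/3)*exp(-2*y)*exp(3*y**2/2)*exp(y**3)/3] = (-48*y**2*sqrt(3*y**2 + 4)*exp(3*y**2/2)*exp(y**3) - 48*y*sqrt(3*y**2 + 4)*exp(1/3)*exp(2*y)*sin(4*y**2 - 4) - 48*y*sqrt(3*y**2 + 4)*exp(3*y**2/2)*exp(y**3) + 45*sqrt(2)*y*exp(1/3)*exp(2*y) + 32*sqrt(3*y**2 + 4)*exp(3*y**2/2)*exp(y**3))*exp(-1/3)*exp(-2*y)/(12*sqrt(3*y**2 + 4)), which equals f(y).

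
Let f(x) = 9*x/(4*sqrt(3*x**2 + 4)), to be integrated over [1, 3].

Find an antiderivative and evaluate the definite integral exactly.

The substitution u = 3*x**2 + 4 works: f is exactly (dF/du)*(du/dx) for that inner function.
F(x) = 3*sqrt(3*x**2 + 4)/4 is an antiderivative of f.
Check: d/dx[3*sqrt(3*x**2 + 4)/4] = 9*x/(4*sqrt(3*x**2 + 4)) = f(x).
F(3) = 3*sqrt(31)/4; F(1) = 3*sqrt(7)/4.
Integral = F(3) - F(1) = -3*sqrt(7)/4 + 3*sqrt(31)/4.

Antiderivative: F(x) = 3*sqrt(3*x**2 + 4)/4; value = -3*sqrt(7)/4 + 3*sqrt(31)/4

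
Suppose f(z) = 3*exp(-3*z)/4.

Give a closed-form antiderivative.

An antiderivative is F(z) = -exp(-3*z)/4.

Differentiate the proposed F(z) back; it has to land on f(z) exactly.
Check: d/dz[-exp(-3*z)/4] = 3*exp(-3*z)/4 = f(z).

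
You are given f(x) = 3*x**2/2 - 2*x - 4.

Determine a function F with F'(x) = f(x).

The integrand splits into summands that can be handled one at a time.
Check: d/dx[x**3/2 - x**2 - 4*x] = 3*x**2/2 - 2*x - 4 = f(x).

An antiderivative is F(x) = x**3/2 - x**2 - 4*x.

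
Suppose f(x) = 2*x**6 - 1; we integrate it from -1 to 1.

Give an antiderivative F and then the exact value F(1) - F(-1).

Antiderivative: F(x) = x*(2*x**6 - 7)/7; value = -10/7

A first test for any F(x): its x-derivative must equal f(x) identically.
F(x) = x*(2*x**6 - 7)/7 is an antiderivative of f.
Check: d/dx[x*(2*x**6 - 7)/7] = 2*x**6 - 1 = f(x).
F(1) = -5/7; F(-1) = 5/7.
Integral = F(1) - F(-1) = -10/7.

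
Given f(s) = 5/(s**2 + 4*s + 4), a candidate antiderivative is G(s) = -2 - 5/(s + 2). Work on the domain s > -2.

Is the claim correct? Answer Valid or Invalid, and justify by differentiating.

d/ds[G] = 5/(s**2 + 4*s + 4)
This equals f(s) exactly, so the claim holds.

Valid. The derivative of G reproduces f.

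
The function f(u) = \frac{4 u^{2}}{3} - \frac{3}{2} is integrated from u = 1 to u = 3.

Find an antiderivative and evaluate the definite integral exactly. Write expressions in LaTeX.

Antiderivative: F(u) = \frac{4 u^{3}}{9} - \frac{3 u}{2}; value = \frac{77}{9}

A first test for any F(u): its u-derivative must equal f(u) identically.
F(u) = \frac{4 u^{3}}{9} - \frac{3 u}{2} is an antiderivative of f.
Check: d/du[\frac{4 u^{3}}{9} - \frac{3 u}{2}] = \frac{4 u^{2}}{3} - \frac{3}{2} = f(u).
F(3) = \frac{15}{2}; F(1) = - \frac{19}{18}.
Integral = F(3) - F(1) = \frac{77}{9}.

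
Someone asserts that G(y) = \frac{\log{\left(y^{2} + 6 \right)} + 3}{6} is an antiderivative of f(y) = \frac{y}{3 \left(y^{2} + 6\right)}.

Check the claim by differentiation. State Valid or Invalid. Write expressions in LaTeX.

Valid - the claim checks out under differentiation.

d/dy[G] = \frac{y}{3 y^{2} + 18}
This equals f(y) exactly, so the claim holds.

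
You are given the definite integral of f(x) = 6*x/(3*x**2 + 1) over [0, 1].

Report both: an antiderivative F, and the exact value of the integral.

Antiderivative: F(x) = log(3*x**2 + 1); value = log(4)

The substitution u = 3*x**2 + 1 works: f is exactly (dF/du)*(du/dx) for that inner function.
F(x) = log(3*x**2 + 1) is an antiderivative of f.
Check: d/dx[log(3*x**2 + 1)] = 6*x/(3*x**2 + 1) = f(x).
F(1) = log(4); F(0) = 0.
Integral = F(1) - F(0) = log(4).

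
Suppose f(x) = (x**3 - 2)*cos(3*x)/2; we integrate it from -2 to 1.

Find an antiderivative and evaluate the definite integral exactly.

Antiderivative: F(x) = x**3*sin(3*x)/6 + x**2*cos(3*x)/6 - x*sin(3*x)/9 - sin(3*x)/3 - cos(3*x)/27; value = -17*cos(6)/27 + 7*cos(3)/54 - 5*sin(3)/18 - 13*sin(6)/9

Check any antiderivative F(x) by computing F'(x) and comparing it with f(x).
F(x) = x**3*sin(3*x)/6 + x**2*cos(3*x)/6 - x*sin(3*x)/9 - sin(3*x)/3 - cos(3*x)/27 is an antiderivative of f.
Check: d/dx[x**3*sin(3*x)/6 + x**2*cos(3*x)/6 - x*sin(3*x)/9 - sin(3*x)/3 - cos(3*x)/27] = x**3*cos(3*x)/2 - cos(3*x), which equals f(x).
F(1) = 7*cos(3)/54 - 5*sin(3)/18; F(-2) = 13*sin(6)/9 + 17*cos(6)/27.
Integral = F(1) - F(-2) = -17*cos(6)/27 + 7*cos(3)/54 - 5*sin(3)/18 - 13*sin(6)/9.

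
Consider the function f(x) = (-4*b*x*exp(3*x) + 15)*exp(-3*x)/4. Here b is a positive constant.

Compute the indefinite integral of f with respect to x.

Any candidate F(x) must reproduce f(x) exactly when differentiated.
Check: d/dx[(-2*b*x**2*exp(3*x) - 5)*exp(-3*x)/4] = (-4*b*x*exp(3*x) + 15)*exp(-3*x)/4 = f(x).

F(x) = (-2*b*x**2*exp(3*x) - 5)*exp(-3*x)/4 + C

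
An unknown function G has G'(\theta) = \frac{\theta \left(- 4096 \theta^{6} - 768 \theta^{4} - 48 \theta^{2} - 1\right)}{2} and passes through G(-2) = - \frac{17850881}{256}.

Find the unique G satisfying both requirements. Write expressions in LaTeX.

G'(\theta) matches the chain-rule pattern g'(h)*h' with inner function h(\theta) = - 4 \theta^{2} - \frac{1}{4}; substituting u = h(\theta) collapses the integral.
A general antiderivative is - \left(- 4 \theta^{2} - \frac{1}{4}\right)^{4} + C.
The condition gives C = - \frac{17850881}{256} - (- \frac{17850625}{256}) = -1.
So G(\theta) = - \frac{65536 \theta^{8} + 16384 \theta^{6} + 1536 \theta^{4} + 64 \theta^{2} + 257}{256}.
Check: d/d\theta[- \frac{65536 \theta^{8} + 16384 \theta^{6} + 1536 \theta^{4} + 64 \theta^{2} + 257}{256}] = - 2048 \theta^{7} - 384 \theta^{5} - 24 \theta^{3} - \frac{\theta}{2}, which equals G'(\theta).

G(\theta) = - \frac{65536 \theta^{8} + 16384 \theta^{6} + 1536 \theta^{4} + 64 \theta^{2} + 257}{256}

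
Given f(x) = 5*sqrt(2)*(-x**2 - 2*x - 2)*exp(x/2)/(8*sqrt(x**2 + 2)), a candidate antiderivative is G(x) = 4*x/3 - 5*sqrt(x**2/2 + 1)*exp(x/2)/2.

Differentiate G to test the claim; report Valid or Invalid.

Invalid: d/dx[G] - f = 4/3, which is not 0.

d/dx[G] = sqrt(2)*(-15*x**2*exp(x/2) - 30*x*exp(x/2) + 16*sqrt(2)*sqrt(x**2 + 2) - 30*exp(x/2))/(24*sqrt(x**2 + 2))
d/dx[G] - f(x) = 4/3 != 0.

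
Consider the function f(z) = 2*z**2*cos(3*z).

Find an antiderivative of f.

Whatever form F(z) takes, F'(z) = f(z) is non-negotiable.
Check: d/dz[2*(9*z**2*sin(3*z) + 6*z*cos(3*z) - 2*sin(3*z))/27] = 2*z**2*cos(3*z) = f(z).

An antiderivative is F(z) = 2*(9*z**2*sin(3*z) + 6*z*cos(3*z) - 2*sin(3*z))/27.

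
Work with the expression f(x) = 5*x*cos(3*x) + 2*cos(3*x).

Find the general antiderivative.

F(x) = (15*x*sin(3*x) + 6*sin(3*x) + 5*cos(3*x))/9 + C

The integrand splits into summands that can be handled one at a time.
Check: d/dx[(15*x*sin(3*x) + 6*sin(3*x) + 5*cos(3*x))/9] = 5*x*cos(3*x) + 2*cos(3*x) = f(x).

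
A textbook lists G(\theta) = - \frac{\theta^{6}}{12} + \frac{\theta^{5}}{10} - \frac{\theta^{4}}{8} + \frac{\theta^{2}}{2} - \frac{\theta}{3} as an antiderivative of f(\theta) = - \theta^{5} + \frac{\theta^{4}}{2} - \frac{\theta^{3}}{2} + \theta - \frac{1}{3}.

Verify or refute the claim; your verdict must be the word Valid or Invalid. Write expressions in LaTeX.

d/d\theta[G] = - \frac{\theta^{5}}{2} + \frac{\theta^{4}}{2} - \frac{\theta^{3}}{2} + \theta - \frac{1}{3}
d/d\theta[G] - f(\theta) = \frac{\theta^{5}}{2} != 0.

Invalid: d/d\theta[G] - f = \frac{\theta^{5}}{2}, which is not 0.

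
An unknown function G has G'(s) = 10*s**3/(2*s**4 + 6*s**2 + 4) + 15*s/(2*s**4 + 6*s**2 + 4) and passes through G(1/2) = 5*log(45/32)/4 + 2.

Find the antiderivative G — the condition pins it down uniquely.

The substitution u = s**4/2 + 3*s**2/2 + 1 works: G'(s) is exactly (dG/du)*(du/ds) for that inner function.
A general antiderivative is 5*log(s**4/2 + 3*s**2/2 + 1)/4 + C.
The condition gives C = 5*log(45/32)/4 + 2 - (5*log(45/32)/4) = 2.
So G(s) = (5*log(s**4/2 + 3*s**2/2 + 1) + 8)/4.
Check: d/ds[(5*log(s**4/2 + 3*s**2/2 + 1) + 8)/4] = (10*s**3 + 15*s)/(2*s**4 + 6*s**2 + 4), which equals G'(s).

G(s) = (5*log(s**4/2 + 3*s**2/2 + 1) + 8)/4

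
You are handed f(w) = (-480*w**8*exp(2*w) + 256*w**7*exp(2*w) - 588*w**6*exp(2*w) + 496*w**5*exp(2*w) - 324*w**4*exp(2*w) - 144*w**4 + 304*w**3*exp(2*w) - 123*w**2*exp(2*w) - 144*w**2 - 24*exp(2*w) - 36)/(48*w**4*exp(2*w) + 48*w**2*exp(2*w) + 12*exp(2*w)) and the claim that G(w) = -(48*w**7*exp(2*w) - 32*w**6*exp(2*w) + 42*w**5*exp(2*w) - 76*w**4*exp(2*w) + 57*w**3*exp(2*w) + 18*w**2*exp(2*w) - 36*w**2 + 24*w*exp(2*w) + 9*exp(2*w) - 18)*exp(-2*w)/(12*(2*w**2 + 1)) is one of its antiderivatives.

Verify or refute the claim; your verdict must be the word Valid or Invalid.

Valid - the claim checks out under differentiation.

d/dw[G] = (-480*w**8*exp(2*w) + 256*w**7*exp(2*w) - 588*w**6*exp(2*w) + 496*w**5*exp(2*w) - 324*w**4*exp(2*w) - 144*w**4 + 304*w**3*exp(2*w) - 123*w**2*exp(2*w) - 144*w**2 - 24*exp(2*w) - 36)/(48*w**4*exp(2*w) + 48*w**2*exp(2*w) + 12*exp(2*w))
This equals f(w) exactly, so the claim holds.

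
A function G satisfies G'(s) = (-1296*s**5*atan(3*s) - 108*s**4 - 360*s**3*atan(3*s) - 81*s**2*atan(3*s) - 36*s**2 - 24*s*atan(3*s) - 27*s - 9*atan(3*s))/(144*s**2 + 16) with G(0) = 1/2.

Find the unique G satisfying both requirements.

G'(s) has the shape u'v + uv' for u = -9*s**4/4 - 3*s**2/4 - 9*s/16 and v = atan(3*s) — it is the derivative of the product u*v.
A general antiderivative is 3*(-3*s**4 - s**2 - 3*s/4)*atan(3*s)/4 + C.
The condition gives C = 1/2 - (0) = 1/2.
So G(s) = -9*s**4*atan(3*s)/4 - 3*s**2*atan(3*s)/4 - 9*s*atan(3*s)/16 + 1/2.
Check: d/ds[-9*s**4*atan(3*s)/4 - 3*s**2*atan(3*s)/4 - 9*s*atan(3*s)/16 + 1/2] = (-1296*s**5*atan(3*s) - 108*s**4 - 360*s**3*atan(3*s) - 81*s**2*atan(3*s) - 36*s**2 - 24*s*atan(3*s) - 27*s - 9*atan(3*s))/(144*s**2 + 16) = G'(s).

G(s) = -9*s**4*atan(3*s)/4 - 3*s**2*atan(3*s)/4 - 9*s*atan(3*s)/16 + 1/2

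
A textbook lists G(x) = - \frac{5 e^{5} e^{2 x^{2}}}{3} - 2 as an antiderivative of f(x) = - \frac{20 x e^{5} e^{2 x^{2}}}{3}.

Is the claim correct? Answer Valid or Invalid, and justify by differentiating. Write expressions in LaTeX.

d/dx[G] = - \frac{20 x e^{5} e^{2 x^{2}}}{3}
This equals f(x) exactly, so the claim holds.

Valid: G'(x) = f(x).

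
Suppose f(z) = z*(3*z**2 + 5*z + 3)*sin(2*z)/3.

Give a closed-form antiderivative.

Since d/dz undoes antidifferentiation here, F'(z) = f(z) is required of F(z).
Check: d/dz[-z**3*cos(2*z)/2 + 3*z**2*sin(2*z)/4 - 5*z**2*cos(2*z)/6 + 5*z*sin(2*z)/6 + z*cos(2*z)/4 - sin(2*z)/8 + 5*cos(2*z)/12] = z**3*sin(2*z) + 5*z**2*sin(2*z)/3 + z*sin(2*z), which equals f(z).

An antiderivative is F(z) = -z**3*cos(2*z)/2 + 3*z**2*sin(2*z)/4 - 5*z**2*cos(2*z)/6 + 5*z*sin(2*z)/6 + z*cos(2*z)/4 - sin(2*z)/8 + 5*cos(2*z)/12.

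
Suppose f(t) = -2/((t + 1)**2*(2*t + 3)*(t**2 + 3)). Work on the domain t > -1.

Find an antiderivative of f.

An antiderivative is F(t) = (126*t*log(t + 1) - 128*t*log(t + 3/2) + t*log(t**2 + 3) + 6*sqrt(3)*t*atan(sqrt(3)*t/3) + 126*log(t + 1) - 128*log(t + 3/2) + log(t**2 + 3) + 6*sqrt(3)*atan(sqrt(3)*t/3) + 84)/(168*t + 168).

The denominator factors as (t + 1)**2*(2*t + 3)*(t**2 + 3); partial fractions split f into directly integrable pieces: (t + 9)/(84*(t**2 + 3)) - 32/(21*(2*t + 3)) + 3/(4*(t + 1)) - 1/(2*(t + 1)**2).
Check: d/dt[(126*t*log(t + 1) - 128*t*log(t + 3/2) + t*log(t**2 + 3) + 6*sqrt(3)*t*atan(sqrt(3)*t/3) + 126*log(t + 1) - 128*log(t + 3/2) + log(t**2 + 3) + 6*sqrt(3)*atan(sqrt(3)*t/3) + 84)/(168*t + 168)] = -2/(2*t**5 + 7*t**4 + 14*t**3 + 24*t**2 + 24*t + 9), which equals f(t).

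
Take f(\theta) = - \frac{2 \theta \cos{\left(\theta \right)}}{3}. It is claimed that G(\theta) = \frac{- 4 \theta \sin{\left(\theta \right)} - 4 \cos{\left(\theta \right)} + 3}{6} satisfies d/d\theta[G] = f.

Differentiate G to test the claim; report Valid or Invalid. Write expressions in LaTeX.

Valid. The derivative of G reproduces f.

d/d\theta[G] = - \frac{2 \theta \cos{\left(\theta \right)}}{3}
This equals f(\theta) exactly, so the claim holds.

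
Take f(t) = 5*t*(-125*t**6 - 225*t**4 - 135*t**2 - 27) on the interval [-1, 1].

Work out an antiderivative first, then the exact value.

Antiderivative: F(t) = -625*t**8/8 - 375*t**6/2 - 675*t**4/4 - 135*t**2/2; value = 0

f matches the chain-rule pattern g'(h)*h' with inner function h(t) = 5*t**2/2 + 3/2; substituting u = h(t) collapses the integral.
F(t) = -625*t**8/8 - 375*t**6/2 - 675*t**4/4 - 135*t**2/2 is an antiderivative of f.
Check: d/dt[-625*t**8/8 - 375*t**6/2 - 675*t**4/4 - 135*t**2/2] = -625*t**7 - 1125*t**5 - 675*t**3 - 135*t, which equals f(t).
F(1) = -4015/8; F(-1) = -4015/8.
Integral = F(1) - F(-1) = 0.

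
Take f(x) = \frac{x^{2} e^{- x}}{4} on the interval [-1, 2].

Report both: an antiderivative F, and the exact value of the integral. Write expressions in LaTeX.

Recognize the product-rule pattern: f = u'v + uv' with u = - \frac{x^{2}}{4} - \frac{x}{2} - \frac{1}{2}, v = e^{- x}, so integration by parts undoes it.
F(x) = - \frac{\left(x^{2} + 2 x + 2\right) e^{- x}}{4} is an antiderivative of f.
Check: d/dx[- \frac{\left(x^{2} + 2 x + 2\right) e^{- x}}{4}] = \frac{x^{2} e^{- x}}{4} = f(x).
F(2) = - \frac{5}{2 e^{2}}; F(-1) = - \frac{e}{4}.
Integral = F(2) - F(-1) = - \frac{5}{2 e^{2}} + \frac{e}{4}.

Antiderivative: F(x) = - \frac{\left(x^{2} + 2 x + 2\right) e^{- x}}{4}; value = - \frac{5}{2 e^{2}} + \frac{e}{4}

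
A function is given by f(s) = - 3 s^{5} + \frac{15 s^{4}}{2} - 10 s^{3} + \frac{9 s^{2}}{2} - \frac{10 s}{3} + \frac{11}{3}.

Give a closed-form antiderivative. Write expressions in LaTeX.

The integrand splits into summands that can be handled one at a time.
Check: d/ds[- s^{3} + 3 s + \frac{\left(- s^{2} + s - \frac{2}{3}\right)^{3}}{2}] = - 3 s^{5} + \frac{15 s^{4}}{2} - 10 s^{3} + \frac{9 s^{2}}{2} - \frac{10 s}{3} + \frac{11}{3} = f(s).

An antiderivative is F(s) = - s^{3} + 3 s + \frac{\left(- s^{2} + s - \frac{2}{3}\right)^{3}}{2}.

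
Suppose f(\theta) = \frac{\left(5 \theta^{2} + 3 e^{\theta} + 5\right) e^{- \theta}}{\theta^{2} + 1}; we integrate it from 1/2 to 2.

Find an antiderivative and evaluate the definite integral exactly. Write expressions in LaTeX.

Antiderivative: F(\theta) = 3 \operatorname{atan}{\left(\theta \right)} - 5 e^{- \theta}; value = - 3 \operatorname{atan}{\left(\frac{1}{2} \right)} - \frac{5}{e^{2}} + \frac{5}{e^{\frac{1}{2}}} + 3 \operatorname{atan}{\left(2 \right)}

Since d/d\theta undoes antidifferentiation here, F'(\theta) = f(\theta) is required of F(\theta).
F(\theta) = 3 \operatorname{atan}{\left(\theta \right)} - 5 e^{- \theta} is an antiderivative of f.
Check: d/d\theta[3 \operatorname{atan}{\left(\theta \right)} - 5 e^{- \theta}] = \frac{5 \theta^{2} + 3 e^{\theta} + 5}{\theta^{2} e^{\theta} + e^{\theta}}, which equals f(\theta).
F(2) = - \frac{5}{e^{2}} + 3 \operatorname{atan}{\left(2 \right)}; F(1/2) = - \frac{5}{e^{\frac{1}{2}}} + 3 \operatorname{atan}{\left(\frac{1}{2} \right)}.
Integral = F(2) - F(1/2) = - 3 \operatorname{atan}{\left(\frac{1}{2} \right)} - \frac{5}{e^{2}} + \frac{5}{e^{\frac{1}{2}}} + 3 \operatorname{atan}{\left(2 \right)}.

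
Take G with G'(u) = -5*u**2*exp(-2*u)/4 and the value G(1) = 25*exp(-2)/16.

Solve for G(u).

G(u) = 5*(2*u**2 + 2*u + 1)*exp(-2*u)/16

Recognize the product-rule pattern: G'(u) = v'r + vr' with v = 5*u**2/8 + 5*u/8 + 5/16, r = exp(-2*u), so integration by parts undoes it.
A general antiderivative is (10*u**2 + 10*u + 5)*exp(-2*u)/16 + C.
The condition gives C = 25*exp(-2)/16 - (25*exp(-2)/16) = 0.
So G(u) = 5*(2*u**2 + 2*u + 1)*exp(-2*u)/16.
Check: d/du[5*(2*u**2 + 2*u + 1)*exp(-2*u)/16] = -5*u**2*exp(-2*u)/4 = G'(u).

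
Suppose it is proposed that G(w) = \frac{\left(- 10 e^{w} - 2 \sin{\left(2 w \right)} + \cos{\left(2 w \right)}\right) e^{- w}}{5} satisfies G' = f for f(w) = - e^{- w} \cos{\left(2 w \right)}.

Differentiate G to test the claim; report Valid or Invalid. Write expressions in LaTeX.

d/dw[G] = - e^{- w} \cos{\left(2 w \right)}
This equals f(w) exactly, so the claim holds.

Valid - the claim checks out under differentiation.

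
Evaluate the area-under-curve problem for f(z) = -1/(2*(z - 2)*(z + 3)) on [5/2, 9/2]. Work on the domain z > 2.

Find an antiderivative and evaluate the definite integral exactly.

Factor the denominator (2*(z - 2)*(z + 3)) and decompose: f = 1/(10*(z + 3)) - 1/(10*(z - 2)); each piece integrates to a log, atan, or power term.
F(z) = -log(z - 2)/10 + log(z + 3)/10 is an antiderivative of f.
Check: d/dz[-log(z - 2)/10 + log(z + 3)/10] = -1/(2*z**2 + 2*z - 12), which equals f(z).
F(9/2) = -log(5/2)/10 + log(15/2)/10; F(5/2) = log(2)/10 + log(11/2)/10.
Integral = F(9/2) - F(5/2) = -log(11/2)/10 - log(5/2)/10 - log(2)/10 + log(15/2)/10.

Antiderivative: F(z) = -log(z - 2)/10 + log(z + 3)/10; value = -log(11/2)/10 - log(5/2)/10 - log(2)/10 + log(15/2)/10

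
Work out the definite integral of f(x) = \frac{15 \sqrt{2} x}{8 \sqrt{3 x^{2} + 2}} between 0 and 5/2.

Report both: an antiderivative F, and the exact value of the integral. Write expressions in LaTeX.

f matches the chain-rule pattern g'(h)*h' with inner function h(x) = \frac{3 x^{2}}{2} + 1; substituting u = h(x) collapses the integral.
F(x) = \frac{5 \sqrt{\frac{3 x^{2}}{2} + 1}}{4} is an antiderivative of f.
Check: d/dx[\frac{5 \sqrt{\frac{3 x^{2}}{2} + 1}}{4}] = \frac{15 \sqrt{2} x}{8 \sqrt{3 x^{2} + 2}} = f(x).
F(5/2) = \frac{5 \sqrt{166}}{16}; F(0) = \frac{5}{4}.
Integral = F(5/2) - F(0) = - \frac{5}{4} + \frac{5 \sqrt{166}}{16}.

Antiderivative: F(x) = \frac{5 \sqrt{\frac{3 x^{2}}{2} + 1}}{4}; value = - \frac{5}{4} + \frac{5 \sqrt{166}}{16}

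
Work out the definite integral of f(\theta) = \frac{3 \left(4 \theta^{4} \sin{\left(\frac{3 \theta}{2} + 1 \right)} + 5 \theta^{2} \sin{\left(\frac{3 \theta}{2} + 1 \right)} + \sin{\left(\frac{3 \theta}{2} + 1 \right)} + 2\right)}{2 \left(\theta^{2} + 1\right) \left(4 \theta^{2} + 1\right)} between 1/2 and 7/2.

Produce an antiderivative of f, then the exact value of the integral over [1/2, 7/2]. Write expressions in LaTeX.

Check any antiderivative F(\theta) by computing F'(\theta) and comparing it with f(\theta).
F(\theta) = - \cos{\left(\frac{3 \theta}{2} + 1 \right)} - \operatorname{atan}{\left(\theta \right)} + 2 \operatorname{atan}{\left(2 \theta \right)} is an antiderivative of f.
Check: d/d\theta[- \cos{\left(\frac{3 \theta}{2} + 1 \right)} - \operatorname{atan}{\left(\theta \right)} + 2 \operatorname{atan}{\left(2 \theta \right)}] = \frac{12 \theta^{4} \sin{\left(\frac{3 \theta}{2} + 1 \right)} + 15 \theta^{2} \sin{\left(\frac{3 \theta}{2} + 1 \right)} + 3 \sin{\left(\frac{3 \theta}{2} + 1 \right)} + 6}{8 \theta^{4} + 10 \theta^{2} + 2}, which equals f(\theta).
F(7/2) = - \operatorname{atan}{\left(\frac{7}{2} \right)} - \cos{\left(\frac{25}{4} \right)} + 2 \operatorname{atan}{\left(7 \right)}; F(1/2) = - \operatorname{atan}{\left(\frac{1}{2} \right)} - \cos{\left(\frac{7}{4} \right)} + \frac{\pi}{2}.
Integral = F(7/2) - F(1/2) = - \frac{\pi}{2} - \operatorname{atan}{\left(\frac{7}{2} \right)} - \cos{\left(\frac{25}{4} \right)} + \cos{\left(\frac{7}{4} \right)} + \operatorname{atan}{\left(\frac{1}{2} \right)} + 2 \operatorname{atan}{\left(7 \right)}.

Antiderivative: F(\theta) = - \cos{\left(\frac{3 \theta}{2} + 1 \right)} - \operatorname{atan}{\left(\theta \right)} + 2 \operatorname{atan}{\left(2 \theta \right)}; value = - \frac{\pi}{2} - \operatorname{atan}{\left(\frac{7}{2} \right)} - \cos{\left(\frac{25}{4} \right)} + \cos{\left(\frac{7}{4} \right)} + \operatorname{atan}{\left(\frac{1}{2} \right)} + 2 \operatorname{atan}{\left(7 \right)}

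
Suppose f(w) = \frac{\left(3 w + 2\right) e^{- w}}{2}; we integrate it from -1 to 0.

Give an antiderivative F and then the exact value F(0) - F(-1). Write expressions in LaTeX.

Recognize the product-rule pattern: f = u'v + uv' with u = - \frac{3 w}{2} - \frac{5}{2}, v = e^{- w}, so integration by parts undoes it.
F(w) = \frac{\left(- 3 w - 5\right) e^{- w}}{2} is an antiderivative of f.
Check: d/dw[\frac{\left(- 3 w - 5\right) e^{- w}}{2}] = \frac{\left(3 w + 2\right) e^{- w}}{2} = f(w).
F(0) = - \frac{5}{2}; F(-1) = - e.
Integral = F(0) - F(-1) = - \frac{5}{2} + e.

Antiderivative: F(w) = \frac{\left(- 3 w - 5\right) e^{- w}}{2}; value = - \frac{5}{2} + e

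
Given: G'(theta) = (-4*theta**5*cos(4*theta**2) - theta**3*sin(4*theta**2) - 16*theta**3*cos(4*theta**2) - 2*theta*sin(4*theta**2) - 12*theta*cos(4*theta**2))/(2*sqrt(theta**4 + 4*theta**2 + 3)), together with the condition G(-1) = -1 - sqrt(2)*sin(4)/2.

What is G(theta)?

G(theta) = -sqrt(theta**4 + 4*theta**2 + 3)*sin(4*theta**2)/4 - 1

Recognize the product-rule pattern: G'(theta) = u'v + uv' with u = -sqrt(theta**4 + 4*theta**2 + 3)/4, v = sin(4*theta**2), so integration by parts undoes it.
A general antiderivative is -sqrt(theta**4 + 4*theta**2 + 3)*sin(4*theta**2)/4 + C.
The condition gives C = -1 - sqrt(2)*sin(4)/2 - (-sqrt(2)*sin(4)/2) = -1.
So G(theta) = -sqrt(theta**4 + 4*theta**2 + 3)*sin(4*theta**2)/4 - 1.
Check: d/dtheta[-sqrt(theta**4 + 4*theta**2 + 3)*sin(4*theta**2)/4 - 1] = (-4*theta**5*cos(4*theta**2) - theta**3*sin(4*theta**2) - 16*theta**3*cos(4*theta**2) - 2*theta*sin(4*theta**2) - 12*theta*cos(4*theta**2))/(2*sqrt(theta**4 + 4*theta**2 + 3)) = G'(theta).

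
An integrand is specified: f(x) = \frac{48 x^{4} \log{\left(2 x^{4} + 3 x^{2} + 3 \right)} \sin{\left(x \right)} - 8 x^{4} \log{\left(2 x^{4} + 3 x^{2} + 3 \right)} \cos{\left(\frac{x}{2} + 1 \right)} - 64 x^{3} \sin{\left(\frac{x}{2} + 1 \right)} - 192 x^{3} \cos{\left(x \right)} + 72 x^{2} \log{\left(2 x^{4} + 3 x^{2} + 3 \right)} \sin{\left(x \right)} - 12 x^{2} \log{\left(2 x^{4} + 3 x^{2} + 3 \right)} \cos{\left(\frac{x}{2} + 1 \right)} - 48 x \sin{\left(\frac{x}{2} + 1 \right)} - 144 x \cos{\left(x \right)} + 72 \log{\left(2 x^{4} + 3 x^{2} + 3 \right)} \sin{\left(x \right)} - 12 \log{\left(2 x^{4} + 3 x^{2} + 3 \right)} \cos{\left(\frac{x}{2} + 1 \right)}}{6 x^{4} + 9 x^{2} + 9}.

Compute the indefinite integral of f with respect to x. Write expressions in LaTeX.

f has the shape u'v + uv' for u = - \frac{8 \sin{\left(\frac{x}{2} + 1 \right)}}{3} - 8 \cos{\left(x \right)} and v = \log{\left(2 x^{4} + 3 x^{2} + 3 \right)} — it is the derivative of the product u*v.
Check: d/dx[- \frac{8 \log{\left(2 x^{4} + 3 x^{2} + 3 \right)} \sin{\left(\frac{x}{2} + 1 \right)}}{3} - 8 \log{\left(2 x^{4} + 3 x^{2} + 3 \right)} \cos{\left(x \right)}] = \frac{48 x^{4} \log{\left(2 x^{4} + 3 x^{2} + 3 \right)} \sin{\left(x \right)} - 8 x^{4} \log{\left(2 x^{4} + 3 x^{2} + 3 \right)} \cos{\left(\frac{x}{2} + 1 \right)} - 64 x^{3} \sin{\left(\frac{x}{2} + 1 \right)} - 192 x^{3} \cos{\left(x \right)} + 72 x^{2} \log{\left(2 x^{4} + 3 x^{2} + 3 \right)} \sin{\left(x \right)} - 12 x^{2} \log{\left(2 x^{4} + 3 x^{2} + 3 \right)} \cos{\left(\frac{x}{2} + 1 \right)} - 48 x \sin{\left(\frac{x}{2} + 1 \right)} - 144 x \cos{\left(x \right)} + 72 \log{\left(2 x^{4} + 3 x^{2} + 3 \right)} \sin{\left(x \right)} - 12 \log{\left(2 x^{4} + 3 x^{2} + 3 \right)} \cos{\left(\frac{x}{2} + 1 \right)}}{6 x^{4} + 9 x^{2} + 9} = f(x).

F(x) = - \frac{8 \log{\left(2 x^{4} + 3 x^{2} + 3 \right)} \sin{\left(\frac{x}{2} + 1 \right)}}{3} - 8 \log{\left(2 x^{4} + 3 x^{2} + 3 \right)} \cos{\left(x \right)} + C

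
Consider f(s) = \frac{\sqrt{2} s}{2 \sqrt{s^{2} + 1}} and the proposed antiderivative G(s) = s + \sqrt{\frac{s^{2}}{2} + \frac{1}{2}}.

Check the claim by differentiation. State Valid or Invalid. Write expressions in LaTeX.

Invalid: d/ds[G] - f = 1, which is not 0.

d/ds[G] = \frac{\sqrt{2} s + 2 \sqrt{s^{2} + 1}}{2 \sqrt{s^{2} + 1}}
d/ds[G] - f(s) = 1 != 0.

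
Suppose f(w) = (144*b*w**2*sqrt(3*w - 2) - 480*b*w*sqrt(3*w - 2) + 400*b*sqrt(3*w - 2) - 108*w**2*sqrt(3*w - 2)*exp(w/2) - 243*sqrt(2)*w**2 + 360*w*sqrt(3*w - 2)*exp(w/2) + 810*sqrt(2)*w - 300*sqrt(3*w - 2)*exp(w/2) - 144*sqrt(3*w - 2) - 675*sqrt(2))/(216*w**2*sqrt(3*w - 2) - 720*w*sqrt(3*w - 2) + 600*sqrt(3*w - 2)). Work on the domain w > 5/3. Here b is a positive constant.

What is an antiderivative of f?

An antiderivative is F(w) = (24*b*w**2 - 40*b*w - 27*sqrt(2)*w*sqrt(3*w - 2) - 36*w*exp(w/2) + 45*sqrt(2)*sqrt(3*w - 2) + 60*exp(w/2) + 24)/(12*(3*w - 5)).

Whatever form F(w) takes, F'(w) = f(w) is non-negotiable.
Check: d/dw[(24*b*w**2 - 40*b*w - 27*sqrt(2)*w*sqrt(3*w - 2) - 36*w*exp(w/2) + 45*sqrt(2)*sqrt(3*w - 2) + 60*exp(w/2) + 24)/(12*(3*w - 5))] = (144*b*w**2*sqrt(3*w - 2) - 480*b*w*sqrt(3*w - 2) + 400*b*sqrt(3*w - 2) - 108*w**2*sqrt(3*w - 2)*exp(w/2) - 243*sqrt(2)*w**2 + 360*w*sqrt(3*w - 2)*exp(w/2) + 810*sqrt(2)*w - 300*sqrt(3*w - 2)*exp(w/2) - 144*sqrt(3*w - 2) - 675*sqrt(2))/(216*w**2*sqrt(3*w - 2) - 720*w*sqrt(3*w - 2) + 600*sqrt(3*w - 2)) = f(w).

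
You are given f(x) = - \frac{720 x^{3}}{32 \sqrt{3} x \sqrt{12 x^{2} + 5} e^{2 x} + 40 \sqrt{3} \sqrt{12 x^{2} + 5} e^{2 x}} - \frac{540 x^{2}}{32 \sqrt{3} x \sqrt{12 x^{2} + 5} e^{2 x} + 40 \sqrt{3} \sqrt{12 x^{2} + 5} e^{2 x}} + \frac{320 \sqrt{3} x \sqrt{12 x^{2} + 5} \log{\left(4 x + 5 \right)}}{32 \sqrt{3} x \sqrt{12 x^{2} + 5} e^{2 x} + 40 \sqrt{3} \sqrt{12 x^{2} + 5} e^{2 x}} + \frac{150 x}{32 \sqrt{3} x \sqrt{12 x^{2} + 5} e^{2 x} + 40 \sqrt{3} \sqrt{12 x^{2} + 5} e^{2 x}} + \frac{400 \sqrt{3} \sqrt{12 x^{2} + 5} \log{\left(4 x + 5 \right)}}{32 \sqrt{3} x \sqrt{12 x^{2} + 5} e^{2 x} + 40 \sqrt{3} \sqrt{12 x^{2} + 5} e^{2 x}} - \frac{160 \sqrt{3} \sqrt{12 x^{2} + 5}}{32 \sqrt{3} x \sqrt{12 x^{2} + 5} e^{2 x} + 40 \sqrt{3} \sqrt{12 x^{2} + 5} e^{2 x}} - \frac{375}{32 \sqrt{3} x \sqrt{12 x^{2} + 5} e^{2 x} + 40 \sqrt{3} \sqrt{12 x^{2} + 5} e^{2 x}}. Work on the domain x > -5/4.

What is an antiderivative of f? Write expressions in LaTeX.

Recognize the product-rule pattern: f = u'v + uv' with u = \frac{15 \sqrt{4 x^{2} + \frac{5}{3}}}{16} - 5 \log{\left(4 x + 5 \right)}, v = e^{- 2 x}, so integration by parts undoes it.
Check: d/dx[- \frac{5 \left(- \sqrt{3} \sqrt{12 x^{2} + 5} + 16 \log{\left(4 x + 5 \right)}\right) e^{- 2 x}}{16}] = \frac{- 240 \sqrt{3} x^{3} - 180 \sqrt{3} x^{2} + 320 x \sqrt{12 x^{2} + 5} \log{\left(4 x + 5 \right)} + 50 \sqrt{3} x + 400 \sqrt{12 x^{2} + 5} \log{\left(4 x + 5 \right)} - 160 \sqrt{12 x^{2} + 5} - 125 \sqrt{3}}{32 x \sqrt{12 x^{2} + 5} e^{2 x} + 40 \sqrt{12 x^{2} + 5} e^{2 x}}, which equals f(x).

An antiderivative is F(x) = - \frac{5 \left(- \sqrt{3} \sqrt{12 x^{2} + 5} + 16 \log{\left(4 x + 5 \right)}\right) e^{- 2 x}}{16}.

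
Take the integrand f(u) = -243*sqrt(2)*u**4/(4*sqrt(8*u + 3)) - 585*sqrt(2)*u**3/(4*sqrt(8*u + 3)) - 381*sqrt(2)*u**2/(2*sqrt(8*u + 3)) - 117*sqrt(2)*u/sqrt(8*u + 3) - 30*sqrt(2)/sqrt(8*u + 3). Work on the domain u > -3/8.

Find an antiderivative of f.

f has the shape v'r + vr' for v = -6*sqrt(4*u + 3/2) and r = (3*u**2/4 + u + 1)**2 — it is the derivative of the product v*r.
Check: d/du[-3*sqrt(2)*sqrt(8*u + 3)*(3*u**2 + 4*u + 4)**2/16] = (-243*sqrt(2)*u**4 - 585*sqrt(2)*u**3 - 762*sqrt(2)*u**2 - 468*sqrt(2)*u - 120*sqrt(2))/(4*sqrt(8*u + 3)), which equals f(u).

An antiderivative is F(u) = -3*sqrt(2)*sqrt(8*u + 3)*(3*u**2 + 4*u + 4)**2/16.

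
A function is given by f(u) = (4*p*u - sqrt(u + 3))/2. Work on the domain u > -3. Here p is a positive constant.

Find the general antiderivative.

F(u) = (3*p*u**2 - (u + 3)**(3/2))/3 + C

A candidate is checked by its d/du: the result must match f(u).
Check: d/du[(3*p*u**2 - (u + 3)**(3/2))/3] = 2*p*u - sqrt(u + 3)/2, which equals f(u).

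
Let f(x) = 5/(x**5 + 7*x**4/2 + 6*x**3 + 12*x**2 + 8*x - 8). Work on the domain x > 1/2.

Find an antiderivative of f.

The denominator factors as (x + 2)**2*(2*x - 1)*(x**2 + 4); partial fractions split f into directly integrable pieces: 5*(x - 8)/(136*(x**2 + 4)) + 32/(85*(2*x - 1)) - 9/(40*(x + 2)) - 1/(4*(x + 2)**2).
Check: d/dx[16*log(x - 1/2)/85 - 9*log(x + 2)/40 + 5*log(x**2 + 4)/272 - 5*atan(x/2)/34 + 10/(40*x + 80)] = 10/(2*x**5 + 7*x**4 + 12*x**3 + 24*x**2 + 16*x - 16), which equals f(x).

An antiderivative is F(x) = 16*log(x - 1/2)/85 - 9*log(x + 2)/40 + 5*log(x**2 + 4)/272 - 5*atan(x/2)/34 + 10/(40*x + 80).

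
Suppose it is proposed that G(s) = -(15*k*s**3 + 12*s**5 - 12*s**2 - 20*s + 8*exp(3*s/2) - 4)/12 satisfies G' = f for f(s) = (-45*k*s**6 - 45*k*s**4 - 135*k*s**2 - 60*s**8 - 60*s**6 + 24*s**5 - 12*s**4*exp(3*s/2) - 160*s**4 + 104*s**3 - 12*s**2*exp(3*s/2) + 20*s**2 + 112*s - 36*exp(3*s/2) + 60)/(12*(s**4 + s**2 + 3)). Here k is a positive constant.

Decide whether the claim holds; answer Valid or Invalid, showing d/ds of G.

Invalid: d/ds[G] - f = (-20*s**3 - 10*s)/(3*s**4 + 3*s**2 + 9), which is not 0.

d/ds[G] = -15*k*s**2/4 - 5*s**4 + 2*s - exp(3*s/2) + 5/3
d/ds[G] - f(s) = (-20*s**3 - 10*s)/(3*s**4 + 3*s**2 + 9) != 0.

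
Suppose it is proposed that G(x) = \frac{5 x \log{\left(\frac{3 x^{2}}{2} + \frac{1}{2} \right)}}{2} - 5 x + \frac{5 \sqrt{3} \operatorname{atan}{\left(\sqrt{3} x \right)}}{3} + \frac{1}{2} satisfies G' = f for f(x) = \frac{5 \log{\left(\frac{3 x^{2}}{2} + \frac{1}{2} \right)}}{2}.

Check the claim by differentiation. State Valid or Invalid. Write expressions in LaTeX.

Valid - the claim checks out under differentiation.

d/dx[G] = \frac{5 \log{\left(3 x^{2} + 1 \right)}}{2} - \frac{5 \log{\left(2 \right)}}{2}
This equals f(x) exactly, so the claim holds.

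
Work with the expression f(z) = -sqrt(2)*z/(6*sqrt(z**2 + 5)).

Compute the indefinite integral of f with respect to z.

The substitution u = z**2/2 + 5/2 works: f is exactly (dF/du)*(du/dz) for that inner function.
Check: d/dz[-sqrt(2)*sqrt(z**2 + 5)/6] = -sqrt(2)*z/(6*sqrt(z**2 + 5)) = f(z).

F(z) = -sqrt(2)*sqrt(z**2 + 5)/6 + C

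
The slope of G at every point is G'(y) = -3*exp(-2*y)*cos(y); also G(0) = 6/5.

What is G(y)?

G(y) = (-3*sin(y) + 6*cos(y))*exp(-2*y)/5

Recover the given G'(y) by differentiating a candidate G(y); any mismatch rules it out.
A general antiderivative is -3*exp(-2*y)*sin(y)/5 + 6*exp(-2*y)*cos(y)/5 + C.
The condition gives C = 6/5 - (6/5) = 0.
So G(y) = (-3*sin(y) + 6*cos(y))*exp(-2*y)/5.
Check: d/dy[(-3*sin(y) + 6*cos(y))*exp(-2*y)/5] = -3*exp(-2*y)*cos(y) = G'(y).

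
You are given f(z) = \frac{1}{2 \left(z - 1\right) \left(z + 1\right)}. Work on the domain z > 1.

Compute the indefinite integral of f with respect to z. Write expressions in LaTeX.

The denominator factors as 2 \left(z - 1\right) \left(z + 1\right); partial fractions split f into directly integrable pieces: - \frac{1}{4 \left(z + 1\right)} + \frac{1}{4 \left(z - 1\right)}.
Check: d/dz[- \frac{- \log{\left(z - 1 \right)} + \log{\left(z + 1 \right)}}{4}] = \frac{1}{2 z^{2} - 2}, which equals f(z).

F(z) = - \frac{- \log{\left(z - 1 \right)} + \log{\left(z + 1 \right)}}{4} + C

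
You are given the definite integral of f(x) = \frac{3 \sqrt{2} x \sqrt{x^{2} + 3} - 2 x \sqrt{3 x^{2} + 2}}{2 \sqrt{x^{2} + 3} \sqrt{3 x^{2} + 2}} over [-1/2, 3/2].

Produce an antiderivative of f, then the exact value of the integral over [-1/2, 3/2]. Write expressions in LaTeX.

A candidate is checked by its d/dx: the result must match f(x).
F(x) = \frac{- 2 \sqrt{x^{2} + 3} + \sqrt{2} \sqrt{3 x^{2} + 2}}{2} is an antiderivative of f.
Check: d/dx[\frac{- 2 \sqrt{x^{2} + 3} + \sqrt{2} \sqrt{3 x^{2} + 2}}{2}] = \frac{3 \sqrt{2} x \sqrt{x^{2} + 3} - 2 x \sqrt{3 x^{2} + 2}}{2 \sqrt{x^{2} + 3} \sqrt{3 x^{2} + 2}} = f(x).
F(3/2) = - \frac{\sqrt{21}}{2} + \frac{\sqrt{70}}{4}; F(-1/2) = - \frac{\sqrt{13}}{2} + \frac{\sqrt{22}}{4}.
Integral = F(3/2) - F(-1/2) = - \frac{\sqrt{21}}{2} - \frac{\sqrt{22}}{4} + \frac{\sqrt{13}}{2} + \frac{\sqrt{70}}{4}.

Antiderivative: F(x) = \frac{- 2 \sqrt{x^{2} + 3} + \sqrt{2} \sqrt{3 x^{2} + 2}}{2}; value = - \frac{\sqrt{21}}{2} - \frac{\sqrt{22}}{4} + \frac{\sqrt{13}}{2} + \frac{\sqrt{70}}{4}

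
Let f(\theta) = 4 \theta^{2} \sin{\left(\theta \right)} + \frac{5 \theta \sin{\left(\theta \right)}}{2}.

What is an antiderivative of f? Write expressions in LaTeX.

Integrate term by term and add the pieces.
Check: d/d\theta[- 4 \theta^{2} \cos{\left(\theta \right)} + 8 \theta \sin{\left(\theta \right)} - \frac{5 \theta \cos{\left(\theta \right)}}{2} + \frac{5 \sin{\left(\theta \right)}}{2} + 8 \cos{\left(\theta \right)}] = 4 \theta^{2} \sin{\left(\theta \right)} + \frac{5 \theta \sin{\left(\theta \right)}}{2} = f(\theta).

An antiderivative is F(\theta) = - 4 \theta^{2} \cos{\left(\theta \right)} + 8 \theta \sin{\left(\theta \right)} - \frac{5 \theta \cos{\left(\theta \right)}}{2} + \frac{5 \sin{\left(\theta \right)}}{2} + 8 \cos{\left(\theta \right)}.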